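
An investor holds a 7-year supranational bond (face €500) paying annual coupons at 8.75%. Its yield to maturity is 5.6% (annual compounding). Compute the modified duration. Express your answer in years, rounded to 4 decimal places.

5.3477 years

Periodic yield y = 0.056. First find Macaulay duration:
  t   CF        PV=CF/(1+0.056)^t    t·PV
  1        43.75        41.4299        41.4299
  2        43.75        39.2329        78.4658
  3        43.75        37.1524       111.4571
  4        43.75        35.1822       140.7286
  5        43.75        33.3164       166.5822
  6        43.75        31.5497       189.2979
  7       543.75       371.3230     2,599.2610
  Σ                    589.1864     3,327.2224
P = 589.1864; Macaulay duration = 3,327.2224 / 589.1864 = 5.64715 years.
Modified duration = D_Mac / (1 + y) = 5.64715 / 1.056 = 5.34768 years.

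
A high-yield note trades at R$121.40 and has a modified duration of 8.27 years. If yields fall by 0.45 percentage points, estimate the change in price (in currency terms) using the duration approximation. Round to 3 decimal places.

Duration approximation: ΔP/P ≈ -D_mod · Δy = -8.27 × (-0.0045) = +0.037215.
ΔP ≈ 121.40 × (+0.037215) = +4.517901.

+R$4.518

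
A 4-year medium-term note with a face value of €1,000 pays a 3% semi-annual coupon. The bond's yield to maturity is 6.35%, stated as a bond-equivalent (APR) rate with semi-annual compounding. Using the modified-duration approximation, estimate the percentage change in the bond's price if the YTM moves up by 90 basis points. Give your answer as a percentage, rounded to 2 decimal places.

-3.30%

Periodic yield y = 0.03175. Modified duration first:
  t   CF        PV=CF/(1+0.03175)^t    t·PV
  1        15.00        14.5384        14.5384
  2        15.00        14.0910        28.1820
  3        15.00        13.6574        40.9722
  4        15.00        13.2371        52.9485
  5        15.00        12.8298        64.1489
  6        15.00        12.4350        74.6098
  7        15.00        12.0523        84.3661
  8     1,015.00       790.4424     6,323.5391
  Σ                    883.2833     6,683.3049
P = 883.2833; D_Mac = 7.56643 half-year periods = 3.78322 yrs; D_mod = 3.78322/(1+0.03175) = 3.66680 yrs.
ΔP/P ≈ -D_mod · Δy = -3.66680 × (+0.009) = -0.033001 = -3.3001%.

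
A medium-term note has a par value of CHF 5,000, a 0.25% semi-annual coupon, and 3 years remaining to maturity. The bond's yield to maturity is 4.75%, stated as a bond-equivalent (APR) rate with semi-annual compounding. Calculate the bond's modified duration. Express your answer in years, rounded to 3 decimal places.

2.920 years

Periodic yield y = 0.02375. First find Macaulay duration:
  t   CF        PV=CF/(1+0.02375)^t    t·PV
  1         6.25         6.1050         6.1050
  2         6.25         5.9634        11.9268
  3         6.25         5.8250        17.4751
  4         6.25         5.6899        22.7596
  5         6.25         5.5579        27.7895
  6     5,006.25     4,348.5958    26,091.5750
  Σ                  4,377.7370    26,177.6309
P = 4,377.7370; Macaulay duration = 26,177.6309 / 4,377.7370 = 5.97972 half-year periods = 2.98986 years.
Modified duration = D_Mac / (1 + y) = 2.98986 / 1.02375 = 2.92050 years.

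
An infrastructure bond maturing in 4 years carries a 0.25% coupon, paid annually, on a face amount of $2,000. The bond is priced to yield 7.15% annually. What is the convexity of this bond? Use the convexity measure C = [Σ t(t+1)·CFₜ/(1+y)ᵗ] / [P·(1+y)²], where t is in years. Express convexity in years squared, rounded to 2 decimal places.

17.32

With y = 0.0715:
  t   CF        PV=CF/(1+0.0715)^t    t·PV        t(t+1)·PV
  1         5.00         4.6664         4.6664           9.3327
  2         5.00         4.3550         8.7099          26.1298
  3         5.00         4.0644        12.1931          48.7725
  4     2,005.00     1,521.0577     6,084.2306      30,421.1531
  Σ                  1,534.1434     6,109.8000      30,505.3881
P = 1,534.1434.
Convexity = Σ t(t+1)·PV / [P·(1+y)²] = 30,505.3881 / (1,534.1434 × 1.148112) = 17.31914.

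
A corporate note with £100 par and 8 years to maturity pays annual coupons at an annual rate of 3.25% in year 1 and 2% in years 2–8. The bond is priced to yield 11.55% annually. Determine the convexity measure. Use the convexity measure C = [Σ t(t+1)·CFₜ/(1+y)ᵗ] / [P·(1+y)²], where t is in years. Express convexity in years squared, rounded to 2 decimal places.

49.38

With y = 0.1155:
  t   CF        PV=CF/(1+0.1155)^t    t·PV        t(t+1)·PV
  1         3.25         2.9135         2.9135           5.8270
  2         2.00         1.6073         3.2146           9.6437
  3         2.00         1.4409         4.3226          17.2903
  4         2.00         1.2917         5.1667          25.8334
  5         2.00         1.1579         5.7896          34.7379
  6         2.00         1.0380         6.2282          43.5975
  7         2.00         0.9306         6.5139          52.1112
  8       102.00        42.5445       340.3561       3,063.2051
  Σ                     52.9243       374.5052       3,252.2460
P = 52.9243.
Convexity = Σ t(t+1)·PV / [P·(1+y)²] = 3,252.2460 / (52.9243 × 1.244340) = 49.38429.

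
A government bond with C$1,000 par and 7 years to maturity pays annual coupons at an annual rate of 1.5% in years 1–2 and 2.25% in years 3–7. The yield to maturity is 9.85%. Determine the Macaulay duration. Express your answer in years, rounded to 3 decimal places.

6.513 years

Periodic yield y = 0.0985. Discount each cash flow and weight by its year:
  t   CF        PV=CF/(1+0.0985)^t    t·PV
  1        15.00        13.6550        13.6550
  2        15.00        12.4306        24.8611
  3        22.50        16.9739        50.9218
  4        22.50        15.4519        61.8077
  5        22.50        14.0664        70.3319
  6        22.50        12.8051        76.8305
  7     1,022.50       529.7401     3,708.1810
  Σ                    615.1230     4,006.5889
Price P = Σ PV = 615.1230.
Macaulay duration = Σ(t·PV) / P = 4,006.5889 / 615.1230 = 6.51348 years.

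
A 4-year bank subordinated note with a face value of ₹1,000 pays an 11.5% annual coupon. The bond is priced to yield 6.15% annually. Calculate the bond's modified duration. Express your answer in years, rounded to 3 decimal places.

3.271 years

Periodic yield y = 0.0615. First find Macaulay duration:
  t   CF        PV=CF/(1+0.0615)^t    t·PV
  1       115.00       108.3373       108.3373
  2       115.00       102.0605       204.1211
  3       115.00        96.1475       288.4424
  4     1,115.00       878.2029     3,512.8117
  Σ                  1,184.7482     4,113.7124
P = 1,184.7482; Macaulay duration = 4,113.7124 / 1,184.7482 = 3.47223 years.
Modified duration = D_Mac / (1 + y) = 3.47223 / 1.0615 = 3.27106 years.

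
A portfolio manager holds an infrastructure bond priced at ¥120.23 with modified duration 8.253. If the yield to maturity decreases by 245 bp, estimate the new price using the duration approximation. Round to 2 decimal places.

¥144.54

Duration approximation: ΔP/P ≈ -D_mod · Δy = -8.253 × (-0.0245) = +0.2021985.
New price ≈ 120.23 × (1 + 0.2021985) = 144.540325655.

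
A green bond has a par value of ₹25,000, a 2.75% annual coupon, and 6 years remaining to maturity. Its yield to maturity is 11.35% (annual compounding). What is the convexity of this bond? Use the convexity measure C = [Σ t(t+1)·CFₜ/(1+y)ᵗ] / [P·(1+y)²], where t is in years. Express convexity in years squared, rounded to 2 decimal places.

With y = 0.1135:
  t   CF        PV=CF/(1+0.1135)^t    t·PV        t(t+1)·PV
  1       687.50       617.4225       617.4225       1,234.8451
  2       687.50       554.4881     1,108.9763       3,326.9288
  3       687.50       497.9687     1,493.9061       5,975.6243
  4       687.50       447.2103     1,788.8413       8,944.2064
  5       687.50       401.6258     2,008.1290      12,048.7738
  6    25,687.50    13,476.6054    80,859.6322     566,017.4252
  Σ                 15,995.3208    87,876.9073     597,547.8036
P = 15,995.3208.
Convexity = Σ t(t+1)·PV / [P·(1+y)²] = 597,547.8036 / (15,995.3208 × 1.239882) = 30.13001.

30.13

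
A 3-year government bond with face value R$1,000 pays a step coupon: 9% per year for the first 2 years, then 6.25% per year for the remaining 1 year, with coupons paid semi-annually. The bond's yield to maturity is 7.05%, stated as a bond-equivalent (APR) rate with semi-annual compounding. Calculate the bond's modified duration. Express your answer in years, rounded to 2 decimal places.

Periodic yield y = 0.03525. First find Macaulay duration:
  t   CF        PV=CF/(1+0.03525)^t    t·PV
  1        45.00        43.4678        43.4678
  2        45.00        41.9877        83.9754
  3        45.00        40.5580       121.6741
  4        45.00        39.1770       156.7081
  5        31.25        26.2799       131.3995
  6     1,031.25       837.7077     5,026.2464
  Σ                  1,029.1782     5,563.4713
P = 1,029.1782; Macaulay duration = 5,563.4713 / 1,029.1782 = 5.40574 half-year periods = 2.70287 years.
Modified duration = D_Mac / (1 + y) = 2.70287 / 1.03525 = 2.61084 years.

2.61 years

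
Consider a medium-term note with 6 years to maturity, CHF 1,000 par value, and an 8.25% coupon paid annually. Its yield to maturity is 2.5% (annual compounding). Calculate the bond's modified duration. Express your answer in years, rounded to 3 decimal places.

Periodic yield y = 0.025. First find Macaulay duration:
  t   CF        PV=CF/(1+0.025)^t    t·PV
  1        82.50        80.4878        80.4878
  2        82.50        78.5247       157.0494
  3        82.50        76.6095       229.8284
  4        82.50        74.7409       298.9637
  5        82.50        72.9180       364.5899
  6     1,082.50       933.4364     5,600.6181
  Σ                  1,316.7172     6,731.5373
P = 1,316.7172; Macaulay duration = 6,731.5373 / 1,316.7172 = 5.11236 years.
Modified duration = D_Mac / (1 + y) = 5.11236 / 1.025 = 4.98767 years.

4.988 years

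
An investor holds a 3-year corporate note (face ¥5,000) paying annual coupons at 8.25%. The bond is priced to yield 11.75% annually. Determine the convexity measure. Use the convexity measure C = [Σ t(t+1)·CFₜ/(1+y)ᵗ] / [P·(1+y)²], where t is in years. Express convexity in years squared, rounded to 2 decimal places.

8.62

With y = 0.1175:
  t   CF        PV=CF/(1+0.1175)^t    t·PV        t(t+1)·PV
  1       412.50       369.1275       369.1275         738.2550
  2       412.50       330.3155       660.6309       1,981.8927
  3     5,412.50     3,878.4243    11,635.2728      46,541.0910
  Σ                  4,577.8672    12,665.0312      49,261.2388
P = 4,577.8672.
Convexity = Σ t(t+1)·PV / [P·(1+y)²] = 49,261.2388 / (4,577.8672 × 1.248806) = 8.61682.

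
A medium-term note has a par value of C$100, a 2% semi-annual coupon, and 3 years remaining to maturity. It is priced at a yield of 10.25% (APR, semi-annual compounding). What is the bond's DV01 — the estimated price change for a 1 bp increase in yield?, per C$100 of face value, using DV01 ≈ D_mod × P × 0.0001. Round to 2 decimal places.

C$0.02

Periodic yield y = 0.05125.
  t   CF        PV=CF/(1+0.05125)^t    t·PV
  1         1.00         0.9512         0.9512
  2         1.00         0.9049         1.8097
  3         1.00         0.8608         2.5823
  4         1.00         0.8188         3.2752
  5         1.00         0.7789         3.8944
  6       101.00        74.8316       448.9899
  Σ                     79.1462       461.5028
P = 79.1462; D_Mac = 5.83102 half-year periods = 2.91551 yrs; D_mod = 2.77337 yrs.
DV01 ≈ 2.77337 × 79.1462 × 0.0001 = 0.021950.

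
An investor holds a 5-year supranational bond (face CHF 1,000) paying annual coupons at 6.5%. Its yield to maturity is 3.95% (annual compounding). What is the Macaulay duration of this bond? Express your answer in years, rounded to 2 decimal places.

Periodic yield y = 0.0395. Discount each cash flow and weight by its year:
  t   CF        PV=CF/(1+0.0395)^t    t·PV
  1        65.00        62.5301        62.5301
  2        65.00        60.1540       120.3080
  3        65.00        57.8682       173.6046
  4        65.00        55.6693       222.6770
  5     1,065.00       877.4596     4,387.2981
  Σ                  1,113.6811     4,966.4177
Price P = Σ PV = 1,113.6811.
Macaulay duration = Σ(t·PV) / P = 4,966.4177 / 1,113.6811 = 4.45946 years.

4.46 years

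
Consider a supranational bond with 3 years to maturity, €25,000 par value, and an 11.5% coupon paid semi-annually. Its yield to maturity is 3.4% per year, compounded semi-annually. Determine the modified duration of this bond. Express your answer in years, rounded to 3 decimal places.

Periodic yield y = 0.017. First find Macaulay duration:
  t   CF        PV=CF/(1+0.017)^t    t·PV
  1     1,437.50     1,413.4710     1,413.4710
  2     1,437.50     1,389.8437     2,779.6873
  3     1,437.50     1,366.6113     4,099.8338
  4     1,437.50     1,343.7672     5,375.0689
  5     1,437.50     1,321.3050     6,606.5252
  6    26,437.50    23,894.3195   143,365.9172
  Σ                 30,729.3177   163,640.5033
P = 30,729.3177; Macaulay duration = 163,640.5033 / 30,729.3177 = 5.32522 half-year periods = 2.66261 years.
Modified duration = D_Mac / (1 + y) = 2.66261 / 1.017 = 2.61810 years.

2.618 years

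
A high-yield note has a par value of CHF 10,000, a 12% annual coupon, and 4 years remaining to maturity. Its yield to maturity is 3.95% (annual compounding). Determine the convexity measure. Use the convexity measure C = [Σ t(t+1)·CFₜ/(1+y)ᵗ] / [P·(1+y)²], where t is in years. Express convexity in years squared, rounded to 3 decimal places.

15.296

With y = 0.0395:
  t   CF        PV=CF/(1+0.0395)^t    t·PV        t(t+1)·PV
  1     1,200.00     1,154.4012     1,154.4012       2,308.8023
  2     1,200.00     1,110.5350     2,221.0700       6,663.2101
  3     1,200.00     1,068.3358     3,205.0073      12,820.0291
  4    11,200.00     9,592.2403    38,368.9610     191,844.8051
  Σ                 12,925.5122    44,949.4395     213,636.8467
P = 12,925.5122.
Convexity = Σ t(t+1)·PV / [P·(1+y)²] = 213,636.8467 / (12,925.5122 × 1.080560) = 15.29605.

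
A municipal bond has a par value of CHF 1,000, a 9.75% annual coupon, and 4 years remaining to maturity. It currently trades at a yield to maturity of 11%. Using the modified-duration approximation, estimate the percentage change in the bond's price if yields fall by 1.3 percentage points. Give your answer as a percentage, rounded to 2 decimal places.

+4.08%

Periodic yield y = 0.11. Modified duration first:
  t   CF        PV=CF/(1+0.11)^t    t·PV
  1        97.50        87.8378        87.8378
  2        97.50        79.1332       158.2664
  3        97.50        71.2912       213.8735
  4     1,097.50       722.9572     2,891.8290
  Σ                    961.2194     3,351.8067
P = 961.2194; D_Mac = 3.48704 yrs; D_mod = 3.48704/(1+0.11) = 3.14147 yrs.
ΔP/P ≈ -D_mod · Δy = -3.14147 × (-0.013) = +0.040839 = +4.0839%.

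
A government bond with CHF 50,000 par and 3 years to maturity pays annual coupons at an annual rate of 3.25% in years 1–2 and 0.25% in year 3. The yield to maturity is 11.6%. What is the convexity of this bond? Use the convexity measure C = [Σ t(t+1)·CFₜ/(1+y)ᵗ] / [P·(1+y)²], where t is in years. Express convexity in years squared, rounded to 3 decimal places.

With y = 0.116:
  t   CF        PV=CF/(1+0.116)^t    t·PV        t(t+1)·PV
  1     1,625.00     1,456.0932     1,456.0932       2,912.1864
  2     1,625.00     1,304.7430     2,609.4860       7,828.4580
  3    50,125.00    36,062.9958   108,188.9875     432,755.9501
  Σ                 38,823.8320   112,254.5667     443,496.5945
P = 38,823.8320.
Convexity = Σ t(t+1)·PV / [P·(1+y)²] = 443,496.5945 / (38,823.8320 × 1.245456) = 9.17199.

9.172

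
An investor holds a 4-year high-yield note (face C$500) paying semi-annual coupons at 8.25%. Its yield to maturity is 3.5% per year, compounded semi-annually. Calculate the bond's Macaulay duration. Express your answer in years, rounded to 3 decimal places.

Periodic yield y = 0.0175. Discount each cash flow and weight by its period:
  t   CF        PV=CF/(1+0.0175)^t    t·PV
  1       20.625        20.2703        20.2703
  2       20.625        19.9216        39.8433
  3       20.625        19.5790        58.7370
  4       20.625        19.2423        76.9691
  5       20.625        18.9113        94.5566
  6       20.625        18.5861       111.5164
  7       20.625        18.2664       127.8648
  8      520.625       453.1580     3,625.2642
  Σ                    587.9350     4,155.0217
Price P = Σ PV = 587.9350.
Macaulay duration = Σ(t·PV) / P = 4,155.0217 / 587.9350 = 7.06714 half-year periods.
In years: 7.06714 / 2 = 3.53357 years.

3.534 years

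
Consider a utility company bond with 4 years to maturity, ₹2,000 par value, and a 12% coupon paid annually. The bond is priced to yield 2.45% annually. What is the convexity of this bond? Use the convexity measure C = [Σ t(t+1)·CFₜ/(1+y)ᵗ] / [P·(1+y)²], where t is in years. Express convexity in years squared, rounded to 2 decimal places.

With y = 0.0245:
  t   CF        PV=CF/(1+0.0245)^t    t·PV        t(t+1)·PV
  1       240.00       234.2606       234.2606         468.5212
  2       240.00       228.6585       457.3170       1,371.9509
  3       240.00       223.1903       669.5710       2,678.2838
  4     2,240.00     2,033.2939     8,133.1758      40,665.8789
  Σ                  2,719.4034     9,494.3243      45,184.6349
P = 2,719.4034.
Convexity = Σ t(t+1)·PV / [P·(1+y)²] = 45,184.6349 / (2,719.4034 × 1.049600) = 15.83045.

15.83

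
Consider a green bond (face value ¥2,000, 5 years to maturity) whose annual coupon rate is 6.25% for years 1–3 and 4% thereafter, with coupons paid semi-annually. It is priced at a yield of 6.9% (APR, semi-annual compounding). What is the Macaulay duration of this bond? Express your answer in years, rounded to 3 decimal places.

Periodic yield y = 0.0345. Discount each cash flow and weight by its period:
  t   CF        PV=CF/(1+0.0345)^t    t·PV
  1        62.50        60.4157        60.4157
  2        62.50        58.4008       116.8017
  3        62.50        56.4532       169.3596
  4        62.50        54.5705       218.2821
  5        62.50        52.7506       263.7531
  6        62.50        50.9914       305.9485
  7        40.00        31.5462       220.8231
  8        40.00        30.4941       243.9529
  9        40.00        29.4772       265.2944
  10    2,040.00     1,453.1994    14,531.9943
  Σ                  1,878.2991    16,396.6252
Price P = Σ PV = 1,878.2991.
Macaulay duration = Σ(t·PV) / P = 16,396.6252 / 1,878.2991 = 8.72951 half-year periods.
In years: 8.72951 / 2 = 4.36475 years.

4.365 years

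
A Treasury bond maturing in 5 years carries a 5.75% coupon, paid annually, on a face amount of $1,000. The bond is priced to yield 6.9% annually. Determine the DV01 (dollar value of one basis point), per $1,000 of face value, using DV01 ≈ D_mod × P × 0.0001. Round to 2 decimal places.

$0.40

Periodic yield y = 0.069.
  t   CF        PV=CF/(1+0.069)^t    t·PV
  1        57.50        53.7886        53.7886
  2        57.50        50.3167       100.6335
  3        57.50        47.0690       141.2069
  4        57.50        44.0308       176.1234
  5     1,057.50       757.5161     3,787.5803
  Σ                    952.7212     4,259.3327
P = 952.7212; D_Mac = 4.47070 yrs; D_mod = 4.18213 yrs.
DV01 ≈ 4.18213 × 952.7212 × 0.0001 = 0.398441.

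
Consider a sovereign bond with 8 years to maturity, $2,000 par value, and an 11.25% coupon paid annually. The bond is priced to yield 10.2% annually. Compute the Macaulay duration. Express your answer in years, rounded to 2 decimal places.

5.74 years

Periodic yield y = 0.102. Discount each cash flow and weight by its year:
  t   CF        PV=CF/(1+0.102)^t    t·PV
  1       225.00       204.1742       204.1742
  2       225.00       185.2761       370.5521
  3       225.00       168.1271       504.3813
  4       225.00       152.5654       610.2617
  5       225.00       138.4441       692.2206
  6       225.00       125.6299       753.7793
  7       225.00       114.0017       798.0120
  8     2,225.00     1,023.0038     8,184.0306
  Σ                  2,111.2224    12,117.4119
Price P = Σ PV = 2,111.2224.
Macaulay duration = Σ(t·PV) / P = 12,117.4119 / 2,111.2224 = 5.73952 years.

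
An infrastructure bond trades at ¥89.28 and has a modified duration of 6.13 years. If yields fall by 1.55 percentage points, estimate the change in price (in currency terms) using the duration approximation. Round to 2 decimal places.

Duration approximation: ΔP/P ≈ -D_mod · Δy = -6.13 × (-0.0155) = +0.095015.
ΔP ≈ 89.28 × (+0.095015) = +8.4829392.

+¥8.48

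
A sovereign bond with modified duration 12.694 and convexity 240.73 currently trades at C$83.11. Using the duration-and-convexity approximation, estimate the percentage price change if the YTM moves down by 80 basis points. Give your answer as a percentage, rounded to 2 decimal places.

+10.93%

Duration effect: -D_mod·Δy = -12.694 × (-0.008) = +0.101552
Convexity effect: ½·C·(Δy)² = 0.5 × 240.73 × (-0.008)² = +0.00770336
ΔP/P ≈ +0.101552 + 0.00770336 = +0.10925536
= +10.925536%.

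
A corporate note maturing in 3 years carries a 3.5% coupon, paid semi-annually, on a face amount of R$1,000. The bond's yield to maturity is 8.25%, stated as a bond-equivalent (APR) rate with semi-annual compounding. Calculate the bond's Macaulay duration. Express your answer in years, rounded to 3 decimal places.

Periodic yield y = 0.04125. Discount each cash flow and weight by its period:
  t   CF        PV=CF/(1+0.04125)^t    t·PV
  1        17.50        16.8067        16.8067
  2        17.50        16.1409        32.2818
  3        17.50        15.5015        46.5044
  4        17.50        14.8874        59.5495
  5        17.50        14.2976        71.4880
  6     1,017.50       798.3702     4,790.2213
  Σ                    876.0043     5,016.8518
Price P = Σ PV = 876.0043.
Macaulay duration = Σ(t·PV) / P = 5,016.8518 / 876.0043 = 5.72697 half-year periods.
In years: 5.72697 / 2 = 2.86349 years.

2.863 years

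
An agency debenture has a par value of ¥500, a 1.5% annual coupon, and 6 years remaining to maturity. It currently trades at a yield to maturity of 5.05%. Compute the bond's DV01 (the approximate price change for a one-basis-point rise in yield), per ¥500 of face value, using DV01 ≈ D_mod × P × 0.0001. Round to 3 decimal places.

¥0.225

Periodic yield y = 0.0505.
  t   CF        PV=CF/(1+0.0505)^t    t·PV
  1         7.50         7.1395         7.1395
  2         7.50         6.7962        13.5925
  3         7.50         6.4695        19.4086
  4         7.50         6.1585        24.6341
  5         7.50         5.8625        29.3124
  6       507.50       377.6241     2,265.7446
  Σ                    410.0503     2,359.8317
P = 410.0503; D_Mac = 5.75498 yrs; D_mod = 5.47832 yrs.
DV01 ≈ 5.47832 × 410.0503 × 0.0001 = 0.224639.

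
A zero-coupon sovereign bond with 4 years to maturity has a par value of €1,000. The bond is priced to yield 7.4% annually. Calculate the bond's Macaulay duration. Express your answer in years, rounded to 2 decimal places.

A zero-coupon bond has a single cash flow at maturity, so its Macaulay duration equals its maturity: 4 years.

4.00 years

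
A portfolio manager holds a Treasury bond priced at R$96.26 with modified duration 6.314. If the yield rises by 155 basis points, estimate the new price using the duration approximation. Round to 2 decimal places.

Duration approximation: ΔP/P ≈ -D_mod · Δy = -6.314 × (+0.0155) = -0.097867.
New price ≈ 96.26 × (1 - 0.097867) = 86.83932258.

R$86.84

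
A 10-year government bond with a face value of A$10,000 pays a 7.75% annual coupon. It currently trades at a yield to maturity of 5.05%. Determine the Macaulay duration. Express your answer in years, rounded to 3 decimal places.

Periodic yield y = 0.0505. Discount each cash flow and weight by its year:
  t   CF        PV=CF/(1+0.0505)^t    t·PV
  1       775.00       737.7439       737.7439
  2       775.00       702.2788     1,404.5577
  3       775.00       668.5187     2,005.5560
  4       775.00       636.3814     2,545.5256
  5       775.00       605.7890     3,028.9452
  6       775.00       576.6673     3,460.0041
  7       775.00       548.9456     3,842.6192
  8       775.00       522.5565     4,180.4519
  9       775.00       497.4360     4,476.9238
  10   10,775.00     6,583.4981    65,834.9805
  Σ                 12,079.8154    91,517.3080
Price P = Σ PV = 12,079.8154.
Macaulay duration = Σ(t·PV) / P = 91,517.3080 / 12,079.8154 = 7.57605 years.

7.576 years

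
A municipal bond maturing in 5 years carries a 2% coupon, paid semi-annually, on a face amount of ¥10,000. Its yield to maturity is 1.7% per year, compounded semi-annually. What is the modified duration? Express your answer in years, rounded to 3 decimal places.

4.745 years

Periodic yield y = 0.0085. First find Macaulay duration:
  t   CF        PV=CF/(1+0.0085)^t    t·PV
  1       100.00        99.1572        99.1572
  2       100.00        98.3214       196.6429
  3       100.00        97.4927       292.4782
  4       100.00        96.6710       386.6842
  5       100.00        95.8563       479.2813
  6       100.00        95.0484       570.2901
  7       100.00        94.2472       659.7307
  8       100.00        93.4529       747.6232
  9       100.00        92.6652       833.9872
  10   10,100.00     9,280.3071    92,803.0711
  Σ                 10,143.2195    97,068.9460
P = 10,143.2195; Macaulay duration = 97,068.9460 / 10,143.2195 = 9.56984 half-year periods = 4.78492 years.
Modified duration = D_Mac / (1 + y) = 4.78492 / 1.0085 = 4.74459 years.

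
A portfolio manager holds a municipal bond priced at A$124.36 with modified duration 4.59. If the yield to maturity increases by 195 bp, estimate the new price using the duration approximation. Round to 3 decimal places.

A$113.229

Duration approximation: ΔP/P ≈ -D_mod · Δy = -4.59 × (+0.0195) = -0.089505.
New price ≈ 124.36 × (1 - 0.089505) = 113.2291582.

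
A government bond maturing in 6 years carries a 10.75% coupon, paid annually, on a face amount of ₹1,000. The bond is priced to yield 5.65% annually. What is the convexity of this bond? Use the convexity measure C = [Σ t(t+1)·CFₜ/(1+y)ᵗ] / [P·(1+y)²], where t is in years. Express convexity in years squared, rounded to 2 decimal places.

With y = 0.0565:
  t   CF        PV=CF/(1+0.0565)^t    t·PV        t(t+1)·PV
  1       107.50       101.7511       101.7511         203.5021
  2       107.50        96.3096       192.6191         577.8574
  3       107.50        91.1591       273.4773       1,093.9090
  4       107.50        86.2840       345.1361       1,725.6807
  5       107.50        81.6697       408.3485       2,450.0910
  6     1,107.50       796.3917     4,778.3502      33,448.4515
  Σ                  1,253.5652     6,099.6823      39,499.4918
P = 1,253.5652.
Convexity = Σ t(t+1)·PV / [P·(1+y)²] = 39,499.4918 / (1,253.5652 × 1.116192) = 28.22966.

28.23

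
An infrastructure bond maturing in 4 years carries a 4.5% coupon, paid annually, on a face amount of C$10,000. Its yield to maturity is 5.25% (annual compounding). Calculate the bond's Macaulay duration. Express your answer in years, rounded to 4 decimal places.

Periodic yield y = 0.0525. Discount each cash flow and weight by its year:
  t   CF        PV=CF/(1+0.0525)^t    t·PV
  1       450.00       427.5534       427.5534
  2       450.00       406.2266       812.4531
  3       450.00       385.9635     1,157.8904
  4    10,450.00     8,515.8474    34,063.3898
  Σ                  9,735.5909    36,461.2867
Price P = Σ PV = 9,735.5909.
Macaulay duration = Σ(t·PV) / P = 36,461.2867 / 9,735.5909 = 3.74515 years.

3.7452 years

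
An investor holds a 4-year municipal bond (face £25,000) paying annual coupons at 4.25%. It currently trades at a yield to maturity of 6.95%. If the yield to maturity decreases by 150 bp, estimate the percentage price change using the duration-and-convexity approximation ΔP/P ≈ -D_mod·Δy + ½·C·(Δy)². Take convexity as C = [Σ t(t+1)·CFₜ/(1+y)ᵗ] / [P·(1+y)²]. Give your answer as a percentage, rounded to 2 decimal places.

With y = 0.0695:
  t   CF        PV=CF/(1+0.0695)^t    t·PV        t(t+1)·PV
  1     1,062.50       993.4549       993.4549       1,986.9098
  2     1,062.50       928.8966     1,857.7931       5,573.3794
  3     1,062.50       868.5335     2,605.6005      10,422.4019
  4    26,062.50    19,920.1643    79,680.6573     398,403.2865
  Σ                 22,711.0493    85,137.5058     416,385.9777
P = 22,711.0493; D_Mac = 3.74873 yrs; D_mod = 3.50512 yrs; C = 16.02866.
Duration effect: -3.50512 × (-0.015) = +0.052577
Convexity effect: 0.5 × 16.02866 × (-0.015)² = +0.0018032
ΔP/P ≈ +0.052577 + 0.0018032 = +0.054380 = +5.4380%.

+5.44%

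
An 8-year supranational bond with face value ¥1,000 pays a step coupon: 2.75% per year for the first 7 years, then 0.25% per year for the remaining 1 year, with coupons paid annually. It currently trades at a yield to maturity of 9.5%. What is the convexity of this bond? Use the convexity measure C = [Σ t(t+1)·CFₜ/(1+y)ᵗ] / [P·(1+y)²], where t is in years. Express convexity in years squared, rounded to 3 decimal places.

50.692

With y = 0.095:
  t   CF        PV=CF/(1+0.095)^t    t·PV        t(t+1)·PV
  1        27.50        25.1142        25.1142          50.2283
  2        27.50        22.9353        45.8706         137.6118
  3        27.50        20.9455        62.8364         251.3458
  4        27.50        19.1283        76.5132         382.5659
  5        27.50        17.4688        87.3438         524.0628
  6        27.50        15.9532        95.7192         670.0347
  7        27.50        14.5691       101.9840         815.8717
  8     1,002.50       485.0332     3,880.2653      34,922.3873
  Σ                    621.1475     4,375.6466      37,754.1083
P = 621.1475.
Convexity = Σ t(t+1)·PV / [P·(1+y)²] = 37,754.1083 / (621.1475 × 1.199025) = 50.69221.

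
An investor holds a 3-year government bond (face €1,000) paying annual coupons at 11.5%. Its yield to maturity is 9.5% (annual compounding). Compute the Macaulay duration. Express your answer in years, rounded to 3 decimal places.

2.709 years

Periodic yield y = 0.095. Discount each cash flow and weight by its year:
  t   CF        PV=CF/(1+0.095)^t    t·PV
  1       115.00       105.0228       105.0228
  2       115.00        95.9113       191.8225
  3     1,115.00       849.2440     2,547.7321
  Σ                  1,050.1781     2,844.5775
Price P = Σ PV = 1,050.1781.
Macaulay duration = Σ(t·PV) / P = 2,844.5775 / 1,050.1781 = 2.70866 years.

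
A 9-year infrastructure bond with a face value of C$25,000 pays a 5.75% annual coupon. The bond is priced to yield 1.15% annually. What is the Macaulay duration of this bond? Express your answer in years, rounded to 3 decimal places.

Periodic yield y = 0.0115. Discount each cash flow and weight by its year:
  t   CF        PV=CF/(1+0.0115)^t    t·PV
  1     1,437.50     1,421.1567     1,421.1567
  2     1,437.50     1,404.9992     2,809.9984
  3     1,437.50     1,389.0254     4,167.0762
  4     1,437.50     1,373.2332     5,492.9329
  5     1,437.50     1,357.6206     6,788.1030
  6     1,437.50     1,342.1855     8,053.1128
  7     1,437.50     1,326.9258     9,288.4807
  8     1,437.50     1,311.8397    10,494.7173
  9    26,437.50    23,852.1428   214,669.2852
  Σ                 34,779.1289   263,184.8632
Price P = Σ PV = 34,779.1289.
Macaulay duration = Σ(t·PV) / P = 263,184.8632 / 34,779.1289 = 7.56732 years.

7.567 years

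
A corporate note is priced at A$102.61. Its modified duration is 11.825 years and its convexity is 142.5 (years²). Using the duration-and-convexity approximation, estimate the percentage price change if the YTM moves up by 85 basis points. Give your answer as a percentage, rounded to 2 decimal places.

Duration effect: -D_mod·Δy = -11.825 × (+0.0085) = -0.1005125
Convexity effect: ½·C·(Δy)² = 0.5 × 142.5 × (0.0085)² = +0.0051478125
ΔP/P ≈ -0.1005125 + 0.0051478125 = -0.0953646875
= -9.53646875%.

-9.54%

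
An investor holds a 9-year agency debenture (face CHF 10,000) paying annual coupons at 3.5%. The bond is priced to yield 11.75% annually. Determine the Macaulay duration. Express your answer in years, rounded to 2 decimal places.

7.40 years

Periodic yield y = 0.1175. Discount each cash flow and weight by its year:
  t   CF        PV=CF/(1+0.1175)^t    t·PV
  1       350.00       313.1991       313.1991
  2       350.00       280.2677       560.5353
  3       350.00       250.7988       752.3964
  4       350.00       224.4285       897.7138
  5       350.00       200.8308     1,004.1542
  6       350.00       179.7144     1,078.2863
  7       350.00       160.8182     1,125.7277
  8       350.00       143.9089     1,151.2716
  9    10,350.00     3,808.1370    34,273.2330
  Σ                  5,562.1034    41,156.5174
Price P = Σ PV = 5,562.1034.
Macaulay duration = Σ(t·PV) / P = 41,156.5174 / 5,562.1034 = 7.39945 years.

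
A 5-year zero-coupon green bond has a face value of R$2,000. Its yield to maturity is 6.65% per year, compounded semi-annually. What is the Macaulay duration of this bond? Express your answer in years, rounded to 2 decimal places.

5.00 years

A zero-coupon bond has a single cash flow at maturity, so its Macaulay duration equals its maturity: 5 years.
(Equivalently: 10 semi-annual periods ÷ 2 = 5 years.)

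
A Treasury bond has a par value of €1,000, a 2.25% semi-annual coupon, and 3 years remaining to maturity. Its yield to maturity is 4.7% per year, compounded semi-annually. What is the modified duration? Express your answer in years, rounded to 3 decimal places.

Periodic yield y = 0.0235. First find Macaulay duration:
  t   CF        PV=CF/(1+0.0235)^t    t·PV
  1        11.25        10.9917        10.9917
  2        11.25        10.7393        21.4786
  3        11.25        10.4927        31.4782
  4        11.25        10.2518        41.0073
  5        11.25        10.0164        50.0822
  6     1,011.25       879.6936     5,278.1618
  Σ                    932.1857     5,433.1999
P = 932.1857; Macaulay duration = 5,433.1999 / 932.1857 = 5.82845 half-year periods = 2.91423 years.
Modified duration = D_Mac / (1 + y) = 2.91423 / 1.0235 = 2.84731 years.

2.847 years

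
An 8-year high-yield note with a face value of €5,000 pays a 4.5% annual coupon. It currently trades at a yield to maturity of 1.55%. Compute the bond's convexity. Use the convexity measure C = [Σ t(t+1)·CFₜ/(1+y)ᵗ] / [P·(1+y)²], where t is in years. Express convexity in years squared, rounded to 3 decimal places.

58.386

With y = 0.0155:
  t   CF        PV=CF/(1+0.0155)^t    t·PV        t(t+1)·PV
  1       225.00       221.5657       221.5657         443.1315
  2       225.00       218.1839       436.3678       1,309.1033
  3       225.00       214.8536       644.5609       2,578.2438
  4       225.00       211.5742       846.2970       4,231.4850
  5       225.00       208.3449     1,041.7245       6,250.3471
  6       225.00       205.1648     1,230.9891       8,616.9236
  7       225.00       202.0333     1,414.2333      11,313.8665
  8     5,225.00     4,620.0521    36,960.4168     332,643.7510
  Σ                  6,101.7727    42,796.1551     367,386.8517
P = 6,101.7727.
Convexity = Σ t(t+1)·PV / [P·(1+y)²] = 367,386.8517 / (6,101.7727 × 1.031240) = 58.38587.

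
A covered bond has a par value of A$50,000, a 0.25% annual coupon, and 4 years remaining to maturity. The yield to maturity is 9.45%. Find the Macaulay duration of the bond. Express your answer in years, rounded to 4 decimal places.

3.9817 years

Periodic yield y = 0.0945. Discount each cash flow and weight by its year:
  t   CF        PV=CF/(1+0.0945)^t    t·PV
  1       125.00       114.2074       114.2074
  2       125.00       104.3466       208.6933
  3       125.00        95.3373       286.0118
  4    50,125.00    34,929.4158   139,717.6632
  Σ                 35,243.3071   140,326.5757
Price P = Σ PV = 35,243.3071.
Macaulay duration = Σ(t·PV) / P = 140,326.5757 / 35,243.3071 = 3.98165 years.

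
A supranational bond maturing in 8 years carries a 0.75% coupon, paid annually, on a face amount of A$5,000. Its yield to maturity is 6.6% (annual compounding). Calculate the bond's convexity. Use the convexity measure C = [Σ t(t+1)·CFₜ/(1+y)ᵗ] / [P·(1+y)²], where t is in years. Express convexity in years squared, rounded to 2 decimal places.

60.55

With y = 0.066:
  t   CF        PV=CF/(1+0.066)^t    t·PV        t(t+1)·PV
  1        37.50        35.1782        35.1782          70.3565
  2        37.50        33.0002        66.0004         198.0013
  3        37.50        30.9571        92.8712         371.4847
  4        37.50        29.0404       116.1616         580.8078
  5        37.50        27.2424       136.2120         817.2718
  6        37.50        25.5557       153.3343       1,073.3400
  7        37.50        23.9735       167.8143       1,342.5141
  8     5,037.50     3,021.0466    24,168.3726     217,515.3538
  Σ                  3,225.9941    24,935.9446     221,969.1300
P = 3,225.9941.
Convexity = Σ t(t+1)·PV / [P·(1+y)²] = 221,969.1300 / (3,225.9941 × 1.136356) = 60.55006.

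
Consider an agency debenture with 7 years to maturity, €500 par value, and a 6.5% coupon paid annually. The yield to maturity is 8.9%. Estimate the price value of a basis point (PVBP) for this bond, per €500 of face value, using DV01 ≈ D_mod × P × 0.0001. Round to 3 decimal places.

€0.232

Periodic yield y = 0.089.
  t   CF        PV=CF/(1+0.089)^t    t·PV
  1        32.50        29.8439        29.8439
  2        32.50        27.4049        54.8097
  3        32.50        25.1652        75.4955
  4        32.50        23.1085        92.4340
  5        32.50        21.2199       106.0997
  6        32.50        19.4857       116.9142
  7       532.50       293.1733     2,052.2133
  Σ                    439.4014     2,527.8103
P = 439.4014; D_Mac = 5.75285 yrs; D_mod = 5.28269 yrs.
DV01 ≈ 5.28269 × 439.4014 × 0.0001 = 0.232122.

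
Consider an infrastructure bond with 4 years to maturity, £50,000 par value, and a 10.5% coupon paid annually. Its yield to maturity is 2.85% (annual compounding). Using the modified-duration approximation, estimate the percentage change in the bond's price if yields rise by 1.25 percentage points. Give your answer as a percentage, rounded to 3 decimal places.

Periodic yield y = 0.0285. Modified duration first:
  t   CF        PV=CF/(1+0.0285)^t    t·PV
  1     5,250.00     5,104.5211     5,104.5211
  2     5,250.00     4,963.0736     9,926.1471
  3     5,250.00     4,825.5455    14,476.6365
  4    55,250.00    49,375.9083   197,503.6334
  Σ                 64,269.0485   227,010.9382
P = 64,269.0485; D_Mac = 3.53220 yrs; D_mod = 3.53220/(1+0.0285) = 3.43432 yrs.
ΔP/P ≈ -D_mod · Δy = -3.43432 × (+0.0125) = -0.042929 = -4.2929%.

-4.293%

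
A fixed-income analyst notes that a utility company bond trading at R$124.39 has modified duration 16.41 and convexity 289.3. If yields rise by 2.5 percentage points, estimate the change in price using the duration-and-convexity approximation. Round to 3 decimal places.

Duration effect: -D_mod·Δy = -16.41 × (+0.025) = -0.410250
Convexity effect: ½·C·(Δy)² = 0.5 × 289.3 × (0.025)² = +0.09040625
ΔP/P ≈ -0.410250 + 0.09040625 = -0.31984375
ΔP ≈ 124.39 × (-0.31984375) = -39.7853640625.

-R$39.785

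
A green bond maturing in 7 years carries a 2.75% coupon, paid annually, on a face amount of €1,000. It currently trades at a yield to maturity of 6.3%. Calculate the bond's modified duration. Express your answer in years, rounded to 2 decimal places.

Periodic yield y = 0.063. First find Macaulay duration:
  t   CF        PV=CF/(1+0.063)^t    t·PV
  1        27.50        25.8702        25.8702
  2        27.50        24.3370        48.6739
  3        27.50        22.8946        68.6838
  4        27.50        21.5377        86.1509
  5        27.50        20.2613       101.3063
  6        27.50        19.0604       114.3627
  7     1,027.50       669.9602     4,689.7211
  Σ                    803.9213     5,134.7688
P = 803.9213; Macaulay duration = 5,134.7688 / 803.9213 = 6.38715 years.
Modified duration = D_Mac / (1 + y) = 6.38715 / 1.063 = 6.00861 years.

6.01 years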